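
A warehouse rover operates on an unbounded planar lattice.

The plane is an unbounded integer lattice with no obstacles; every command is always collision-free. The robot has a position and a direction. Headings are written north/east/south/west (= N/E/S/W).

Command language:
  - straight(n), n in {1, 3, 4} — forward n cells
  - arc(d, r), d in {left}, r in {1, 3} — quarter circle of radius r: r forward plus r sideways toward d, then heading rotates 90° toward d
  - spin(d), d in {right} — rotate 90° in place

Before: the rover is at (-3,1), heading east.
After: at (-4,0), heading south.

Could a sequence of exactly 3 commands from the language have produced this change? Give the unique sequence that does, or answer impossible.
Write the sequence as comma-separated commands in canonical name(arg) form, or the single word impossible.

spin(right), spin(right), arc(left, 1)

key: order matters: swapping spin(right) and arc(left, 1) lands elsewhere
t0: at (-3,1), heading east
[1] after spin(right): at (-3,1), heading south
[2] after spin(right): at (-3,1), heading west
[3] after arc(left, 1): at (-4,0), heading south
all 216 alternatives checked — unique.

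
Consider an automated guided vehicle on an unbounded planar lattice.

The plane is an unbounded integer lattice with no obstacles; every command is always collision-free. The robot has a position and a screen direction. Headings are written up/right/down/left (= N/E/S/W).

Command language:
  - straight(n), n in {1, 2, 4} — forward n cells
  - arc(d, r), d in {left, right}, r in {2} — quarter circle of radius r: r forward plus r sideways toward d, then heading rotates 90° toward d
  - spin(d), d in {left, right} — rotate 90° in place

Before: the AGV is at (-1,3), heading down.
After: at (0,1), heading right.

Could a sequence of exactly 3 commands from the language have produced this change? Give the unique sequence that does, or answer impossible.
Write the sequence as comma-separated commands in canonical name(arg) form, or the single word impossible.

straight(2), spin(left), straight(1)

key: order matters: swapping straight(2) and straight(1) lands elsewhere
start: at (-1,3), heading down
t=1 straight(2) ⇒ at (-1,1), heading down
t=2 spin(left) ⇒ at (-1,1), heading right
t=3 straight(1) ⇒ at (0,1), heading right
uniquely the one of 343 3-step routes that fits.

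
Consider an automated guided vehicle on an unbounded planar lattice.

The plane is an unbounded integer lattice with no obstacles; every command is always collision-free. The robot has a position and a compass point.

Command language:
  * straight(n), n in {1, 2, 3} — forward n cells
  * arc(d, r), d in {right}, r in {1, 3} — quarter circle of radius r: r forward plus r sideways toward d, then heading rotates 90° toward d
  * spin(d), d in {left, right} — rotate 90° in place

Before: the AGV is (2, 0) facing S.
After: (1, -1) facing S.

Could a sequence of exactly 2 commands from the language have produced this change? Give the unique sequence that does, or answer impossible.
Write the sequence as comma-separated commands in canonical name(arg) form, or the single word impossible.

key: heading stays S — rotations cancel among the 2 commands
begin: (2, 0) facing S
t=1 arc(right, 1) ⇒ (1, -1) facing W
t=2 spin(left) ⇒ (1, -1) facing S
all 49 alternatives checked — unique.

arc(right, 1), spin(left)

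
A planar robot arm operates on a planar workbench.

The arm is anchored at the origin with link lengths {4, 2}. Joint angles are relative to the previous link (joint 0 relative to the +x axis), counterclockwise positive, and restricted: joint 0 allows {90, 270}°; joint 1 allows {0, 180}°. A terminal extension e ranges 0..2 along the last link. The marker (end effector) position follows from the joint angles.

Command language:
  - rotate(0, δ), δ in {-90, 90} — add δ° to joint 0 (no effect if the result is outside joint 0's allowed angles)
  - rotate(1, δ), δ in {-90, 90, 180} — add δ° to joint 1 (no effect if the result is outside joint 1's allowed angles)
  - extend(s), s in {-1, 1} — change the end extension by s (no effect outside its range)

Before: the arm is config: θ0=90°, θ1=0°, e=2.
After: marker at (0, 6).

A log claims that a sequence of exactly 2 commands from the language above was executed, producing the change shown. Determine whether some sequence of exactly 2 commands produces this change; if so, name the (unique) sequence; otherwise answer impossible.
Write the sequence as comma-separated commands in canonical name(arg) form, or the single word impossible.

extend(-1), extend(-1)

begin: config: θ0=90°, θ1=0°, e=2
1. extend(-1) → config: θ0=90°, θ1=0°, e=1
2. extend(-1) → config: θ0=90°, θ1=0°, e=0
no other 2-command option fits: unique.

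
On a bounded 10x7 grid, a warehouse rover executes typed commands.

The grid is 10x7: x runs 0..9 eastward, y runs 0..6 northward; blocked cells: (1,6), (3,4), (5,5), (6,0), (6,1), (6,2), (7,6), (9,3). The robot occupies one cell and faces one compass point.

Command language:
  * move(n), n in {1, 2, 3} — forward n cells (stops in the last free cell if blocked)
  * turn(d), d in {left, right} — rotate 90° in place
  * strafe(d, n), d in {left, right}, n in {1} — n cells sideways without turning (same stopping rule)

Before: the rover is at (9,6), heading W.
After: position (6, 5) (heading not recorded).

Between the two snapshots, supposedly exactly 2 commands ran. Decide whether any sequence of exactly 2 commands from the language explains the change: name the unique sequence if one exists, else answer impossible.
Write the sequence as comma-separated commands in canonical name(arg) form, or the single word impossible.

key: running move(3) before strafe(left, 1) would end elsewhere — order is forced
begin: at (9,6), heading W
step 1 (strafe(left, 1)): at (9,5), heading W
step 2 (move(3)): at (6,5), heading W
all 49 alternatives checked — unique.

strafe(left, 1), move(3)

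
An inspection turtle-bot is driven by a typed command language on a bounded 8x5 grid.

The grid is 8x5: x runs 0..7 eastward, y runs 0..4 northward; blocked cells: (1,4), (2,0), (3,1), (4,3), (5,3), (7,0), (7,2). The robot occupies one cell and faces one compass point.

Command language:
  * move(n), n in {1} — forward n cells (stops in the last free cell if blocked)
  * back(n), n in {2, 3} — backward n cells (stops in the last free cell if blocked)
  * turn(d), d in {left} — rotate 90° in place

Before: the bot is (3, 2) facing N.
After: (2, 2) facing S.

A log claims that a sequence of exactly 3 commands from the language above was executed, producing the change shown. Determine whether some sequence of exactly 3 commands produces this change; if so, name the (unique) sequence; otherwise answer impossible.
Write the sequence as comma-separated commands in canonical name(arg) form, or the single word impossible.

turn(left), move(1), turn(left)

key: cell and facing (now S) both changed — the 3 commands mix motion and turning
start: (3, 2) facing N
t=1 turn(left) ⇒ (3, 2) facing W
t=2 move(1) ⇒ (2, 2) facing W
t=3 turn(left) ⇒ (2, 2) facing S
no other 3-command option fits: unique.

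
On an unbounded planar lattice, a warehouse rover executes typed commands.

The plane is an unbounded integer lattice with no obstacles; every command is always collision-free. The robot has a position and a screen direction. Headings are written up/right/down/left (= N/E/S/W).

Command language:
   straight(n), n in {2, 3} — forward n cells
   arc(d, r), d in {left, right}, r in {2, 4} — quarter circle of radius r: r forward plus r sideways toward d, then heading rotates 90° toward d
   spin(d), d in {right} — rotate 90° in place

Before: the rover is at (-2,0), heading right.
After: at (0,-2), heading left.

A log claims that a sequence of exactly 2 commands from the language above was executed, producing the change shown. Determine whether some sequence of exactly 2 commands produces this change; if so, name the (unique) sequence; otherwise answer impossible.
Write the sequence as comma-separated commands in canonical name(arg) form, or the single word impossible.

arc(right, 2), spin(right)

key: order matters: swapping arc(right, 2) and spin(right) lands elsewhere
start: at (-2,0), heading right
t=1 arc(right, 2) ⇒ at (0,-2), heading down
t=2 spin(right) ⇒ at (0,-2), heading left
no rival 2-sequence matches.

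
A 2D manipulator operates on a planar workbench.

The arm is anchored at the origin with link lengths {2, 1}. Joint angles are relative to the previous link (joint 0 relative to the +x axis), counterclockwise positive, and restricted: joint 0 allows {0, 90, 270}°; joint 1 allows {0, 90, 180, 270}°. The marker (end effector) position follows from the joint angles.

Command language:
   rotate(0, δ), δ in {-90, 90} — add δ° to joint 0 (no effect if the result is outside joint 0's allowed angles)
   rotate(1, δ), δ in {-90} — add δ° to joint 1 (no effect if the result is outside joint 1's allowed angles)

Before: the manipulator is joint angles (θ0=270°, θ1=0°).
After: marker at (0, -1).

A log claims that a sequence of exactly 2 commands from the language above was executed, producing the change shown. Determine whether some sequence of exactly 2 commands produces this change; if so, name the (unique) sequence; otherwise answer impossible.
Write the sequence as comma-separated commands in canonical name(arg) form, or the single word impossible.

rotate(1, -90), rotate(1, -90)

start: joint angles (θ0=270°, θ1=0°)
t=1 rotate(1, -90) ⇒ joint angles (θ0=270°, θ1=270°)
t=2 rotate(1, -90) ⇒ joint angles (θ0=270°, θ1=180°)
no rival 2-sequence matches.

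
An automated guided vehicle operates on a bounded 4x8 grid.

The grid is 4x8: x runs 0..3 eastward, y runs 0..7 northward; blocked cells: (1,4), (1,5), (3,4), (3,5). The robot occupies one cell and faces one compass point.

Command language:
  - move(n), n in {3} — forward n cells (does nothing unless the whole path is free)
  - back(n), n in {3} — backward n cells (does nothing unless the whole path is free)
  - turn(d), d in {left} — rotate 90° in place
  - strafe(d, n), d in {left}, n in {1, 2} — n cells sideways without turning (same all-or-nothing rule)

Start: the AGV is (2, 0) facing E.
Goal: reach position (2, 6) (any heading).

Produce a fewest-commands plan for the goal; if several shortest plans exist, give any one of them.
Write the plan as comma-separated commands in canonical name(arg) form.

start: (2, 0) facing E
[1] after turn(left): (2, 0) facing N
[2] after move(3): (2, 3) facing N
[3] after move(3): (2, 6) facing N
minimal: 3 command(s), checked below 3.

turn(left), move(3), move(3)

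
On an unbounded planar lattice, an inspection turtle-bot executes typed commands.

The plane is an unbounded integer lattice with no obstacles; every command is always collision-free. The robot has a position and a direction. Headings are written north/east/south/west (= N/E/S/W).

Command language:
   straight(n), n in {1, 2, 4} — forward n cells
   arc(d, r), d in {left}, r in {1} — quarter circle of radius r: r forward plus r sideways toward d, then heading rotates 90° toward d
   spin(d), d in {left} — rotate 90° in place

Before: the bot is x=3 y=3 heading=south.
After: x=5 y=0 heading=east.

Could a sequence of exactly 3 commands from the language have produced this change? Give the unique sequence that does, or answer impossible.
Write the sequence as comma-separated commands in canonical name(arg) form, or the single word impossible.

straight(2), arc(left, 1), straight(1)

key: cell and facing (now E) both changed — the 3 commands mix motion and turning
begin: x=3 y=3 heading=south
t=1 straight(2) ⇒ x=3 y=1 heading=south
t=2 arc(left, 1) ⇒ x=4 y=0 heading=east
t=3 straight(1) ⇒ x=5 y=0 heading=east
all 125 alternatives checked — unique.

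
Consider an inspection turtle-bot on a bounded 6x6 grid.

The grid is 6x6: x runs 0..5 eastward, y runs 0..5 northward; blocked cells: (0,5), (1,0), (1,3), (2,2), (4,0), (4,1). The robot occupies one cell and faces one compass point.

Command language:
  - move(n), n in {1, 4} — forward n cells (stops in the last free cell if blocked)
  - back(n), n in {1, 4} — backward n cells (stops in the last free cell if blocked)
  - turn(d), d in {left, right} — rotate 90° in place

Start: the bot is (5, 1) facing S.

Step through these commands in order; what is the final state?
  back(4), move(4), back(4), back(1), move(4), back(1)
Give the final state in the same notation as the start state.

(5, 2) facing S

start: (5, 1) facing S
1. back(4) → (5, 5) facing S
2. move(4) → (5, 1) facing S
3. back(4) → (5, 5) facing S
4. back(1) → (5, 5) facing S
5. move(4) → (5, 1) facing S
6. back(1) → (5, 2) facing S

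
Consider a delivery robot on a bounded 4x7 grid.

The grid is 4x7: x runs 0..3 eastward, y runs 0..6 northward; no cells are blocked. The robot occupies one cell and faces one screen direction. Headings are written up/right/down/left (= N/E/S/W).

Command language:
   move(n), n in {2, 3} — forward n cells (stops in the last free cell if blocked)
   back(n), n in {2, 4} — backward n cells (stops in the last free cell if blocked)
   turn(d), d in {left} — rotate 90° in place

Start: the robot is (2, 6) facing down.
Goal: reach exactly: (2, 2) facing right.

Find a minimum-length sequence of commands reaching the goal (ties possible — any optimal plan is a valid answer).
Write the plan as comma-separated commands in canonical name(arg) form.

move(2), move(2), turn(left)

from: (2, 6) facing down
[1] after move(2): (2, 4) facing down
[2] after move(2): (2, 2) facing down
[3] after turn(left): (2, 2) facing right
nothing shorter than 3 reaches the goal.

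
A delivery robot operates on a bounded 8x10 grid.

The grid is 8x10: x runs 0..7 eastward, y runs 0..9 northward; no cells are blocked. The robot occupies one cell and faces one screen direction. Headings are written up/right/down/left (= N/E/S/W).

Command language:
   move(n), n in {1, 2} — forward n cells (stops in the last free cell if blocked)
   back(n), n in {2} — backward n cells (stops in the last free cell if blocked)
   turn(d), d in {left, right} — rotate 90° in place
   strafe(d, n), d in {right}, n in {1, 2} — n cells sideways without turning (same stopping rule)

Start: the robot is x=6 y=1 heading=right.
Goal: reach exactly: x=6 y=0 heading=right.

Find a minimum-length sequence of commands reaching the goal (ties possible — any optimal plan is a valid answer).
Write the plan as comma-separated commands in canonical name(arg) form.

initial: x=6 y=1 heading=right
[1] after strafe(right, 2): x=6 y=0 heading=right
minimal: 1 command(s), checked below 1.

strafe(right, 2)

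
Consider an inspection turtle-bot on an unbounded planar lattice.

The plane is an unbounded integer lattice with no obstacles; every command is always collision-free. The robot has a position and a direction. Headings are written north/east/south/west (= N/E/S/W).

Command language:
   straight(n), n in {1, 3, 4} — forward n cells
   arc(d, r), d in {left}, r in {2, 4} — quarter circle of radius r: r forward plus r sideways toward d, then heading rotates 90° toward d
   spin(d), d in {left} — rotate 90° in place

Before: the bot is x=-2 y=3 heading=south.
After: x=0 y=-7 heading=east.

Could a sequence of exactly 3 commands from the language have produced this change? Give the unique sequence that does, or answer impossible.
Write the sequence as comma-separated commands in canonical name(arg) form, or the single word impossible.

straight(4), straight(4), arc(left, 2)

key: position moved to (0,-7) AND the heading swung to E — translation plus rotation needed
start: x=-2 y=3 heading=south
step 1 (straight(4)): x=-2 y=-1 heading=south
step 2 (straight(4)): x=-2 y=-5 heading=south
step 3 (arc(left, 2)): x=0 y=-7 heading=east
uniquely the one of 216 3-step routes that fits.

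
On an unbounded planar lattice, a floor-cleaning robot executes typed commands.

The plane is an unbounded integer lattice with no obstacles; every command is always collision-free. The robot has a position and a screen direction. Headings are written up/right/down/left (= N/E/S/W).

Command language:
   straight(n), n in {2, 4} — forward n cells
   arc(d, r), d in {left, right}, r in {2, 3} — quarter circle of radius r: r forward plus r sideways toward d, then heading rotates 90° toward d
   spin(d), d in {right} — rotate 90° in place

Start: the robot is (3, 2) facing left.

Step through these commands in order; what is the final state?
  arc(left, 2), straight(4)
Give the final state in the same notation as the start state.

start: (3, 2) facing left
1. arc(left, 2) → (1, 0) facing down
2. straight(4) → (1, -4) facing down

(1, -4) facing down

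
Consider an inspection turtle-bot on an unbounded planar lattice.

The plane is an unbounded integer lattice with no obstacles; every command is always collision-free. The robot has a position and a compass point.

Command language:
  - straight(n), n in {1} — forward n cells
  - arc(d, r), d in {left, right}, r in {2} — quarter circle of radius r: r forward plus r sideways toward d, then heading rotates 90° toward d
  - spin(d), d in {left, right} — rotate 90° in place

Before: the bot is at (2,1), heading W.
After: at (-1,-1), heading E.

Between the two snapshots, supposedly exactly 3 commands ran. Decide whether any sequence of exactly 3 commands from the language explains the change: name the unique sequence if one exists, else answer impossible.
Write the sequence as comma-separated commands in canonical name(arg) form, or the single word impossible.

key: order matters: swapping straight(1) and spin(left) lands elsewhere
from: at (2,1), heading W
step 1 (straight(1)): at (1,1), heading W
step 2 (arc(left, 2)): at (-1,-1), heading S
step 3 (spin(left)): at (-1,-1), heading E
no rival 3-sequence matches.

straight(1), arc(left, 2), spin(left)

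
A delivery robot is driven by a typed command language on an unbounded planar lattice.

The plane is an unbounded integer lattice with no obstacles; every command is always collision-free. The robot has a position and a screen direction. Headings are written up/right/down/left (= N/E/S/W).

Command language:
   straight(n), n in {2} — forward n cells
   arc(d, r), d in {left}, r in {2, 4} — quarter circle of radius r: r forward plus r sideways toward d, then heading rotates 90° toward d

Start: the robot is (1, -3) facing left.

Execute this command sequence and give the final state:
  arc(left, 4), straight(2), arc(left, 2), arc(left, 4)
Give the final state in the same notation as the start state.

begin: (1, -3) facing left
step 1 (arc(left, 4)): (-3, -7) facing down
step 2 (straight(2)): (-3, -9) facing down
step 3 (arc(left, 2)): (-1, -11) facing right
step 4 (arc(left, 4)): (3, -7) facing up

(3, -7) facing up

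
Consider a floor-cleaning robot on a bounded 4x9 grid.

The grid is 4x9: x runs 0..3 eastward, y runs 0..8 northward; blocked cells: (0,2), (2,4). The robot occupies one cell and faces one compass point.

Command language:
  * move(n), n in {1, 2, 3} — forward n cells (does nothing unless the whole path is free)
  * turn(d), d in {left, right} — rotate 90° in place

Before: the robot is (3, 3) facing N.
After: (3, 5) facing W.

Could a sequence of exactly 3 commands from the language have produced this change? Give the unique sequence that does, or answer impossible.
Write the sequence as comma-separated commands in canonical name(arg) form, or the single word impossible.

key: cell and facing (now W) both changed — the 3 commands mix motion and turning
t0: (3, 3) facing N
1. move(1) → (3, 4) facing N
2. move(1) → (3, 5) facing N
3. turn(left) → (3, 5) facing W
no other 3-command option fits: unique.

move(1), move(1), turn(left)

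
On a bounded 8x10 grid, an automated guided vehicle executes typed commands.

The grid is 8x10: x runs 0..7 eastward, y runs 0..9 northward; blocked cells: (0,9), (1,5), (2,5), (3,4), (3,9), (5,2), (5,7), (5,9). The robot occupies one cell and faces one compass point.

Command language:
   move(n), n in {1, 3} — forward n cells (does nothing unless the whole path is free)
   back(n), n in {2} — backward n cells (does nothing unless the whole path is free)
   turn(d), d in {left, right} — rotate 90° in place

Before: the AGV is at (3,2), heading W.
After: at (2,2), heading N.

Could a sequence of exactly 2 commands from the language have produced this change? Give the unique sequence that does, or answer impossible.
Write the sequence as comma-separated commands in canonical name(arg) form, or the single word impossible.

key: position moved to (2,2) AND the heading swung to N — translation plus rotation needed
from: at (3,2), heading W
[1] after move(1): at (2,2), heading W
[2] after turn(right): at (2,2), heading N
uniquely the one of 25 2-step routes that fits.

move(1), turn(right)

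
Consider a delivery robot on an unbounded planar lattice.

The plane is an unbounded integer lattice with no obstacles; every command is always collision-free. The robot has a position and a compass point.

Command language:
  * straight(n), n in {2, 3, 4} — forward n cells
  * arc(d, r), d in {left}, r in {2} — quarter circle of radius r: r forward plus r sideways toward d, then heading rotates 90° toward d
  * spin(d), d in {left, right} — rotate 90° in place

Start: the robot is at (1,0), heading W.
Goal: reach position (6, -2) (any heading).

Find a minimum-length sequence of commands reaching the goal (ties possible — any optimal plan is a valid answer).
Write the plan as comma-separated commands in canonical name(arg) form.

initial: at (1,0), heading W
1. spin(left) → at (1,0), heading S
2. arc(left, 2) → at (3,-2), heading E
3. straight(3) → at (6,-2), heading E
minimal: 3 command(s), checked below 3.

spin(left), arc(left, 2), straight(3)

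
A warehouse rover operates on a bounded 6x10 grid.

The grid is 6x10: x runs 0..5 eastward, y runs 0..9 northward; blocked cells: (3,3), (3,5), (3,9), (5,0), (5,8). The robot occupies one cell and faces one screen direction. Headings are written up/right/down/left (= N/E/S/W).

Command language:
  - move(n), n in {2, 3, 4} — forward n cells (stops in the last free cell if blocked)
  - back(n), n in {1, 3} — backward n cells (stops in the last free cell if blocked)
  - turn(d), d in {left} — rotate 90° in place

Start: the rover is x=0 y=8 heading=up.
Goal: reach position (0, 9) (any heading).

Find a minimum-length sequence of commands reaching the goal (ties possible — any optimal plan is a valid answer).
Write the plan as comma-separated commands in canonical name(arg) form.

t0: x=0 y=8 heading=up
[1] after move(3): x=0 y=9 heading=up
nothing shorter than 1 reaches the goal.

move(3)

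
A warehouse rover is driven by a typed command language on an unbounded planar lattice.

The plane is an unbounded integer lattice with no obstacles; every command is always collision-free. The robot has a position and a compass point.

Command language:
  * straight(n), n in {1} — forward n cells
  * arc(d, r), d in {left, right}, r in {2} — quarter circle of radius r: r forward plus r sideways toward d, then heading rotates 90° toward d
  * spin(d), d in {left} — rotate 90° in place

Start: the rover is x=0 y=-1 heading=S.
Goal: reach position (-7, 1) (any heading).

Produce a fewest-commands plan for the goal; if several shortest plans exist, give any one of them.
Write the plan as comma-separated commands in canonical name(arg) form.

arc(right, 2), arc(right, 2), arc(left, 2), straight(1)

t0: x=0 y=-1 heading=S
1. arc(right, 2) → x=-2 y=-3 heading=W
2. arc(right, 2) → x=-4 y=-1 heading=N
3. arc(left, 2) → x=-6 y=1 heading=W
4. straight(1) → x=-7 y=1 heading=W
nothing shorter than 4 reaches the goal.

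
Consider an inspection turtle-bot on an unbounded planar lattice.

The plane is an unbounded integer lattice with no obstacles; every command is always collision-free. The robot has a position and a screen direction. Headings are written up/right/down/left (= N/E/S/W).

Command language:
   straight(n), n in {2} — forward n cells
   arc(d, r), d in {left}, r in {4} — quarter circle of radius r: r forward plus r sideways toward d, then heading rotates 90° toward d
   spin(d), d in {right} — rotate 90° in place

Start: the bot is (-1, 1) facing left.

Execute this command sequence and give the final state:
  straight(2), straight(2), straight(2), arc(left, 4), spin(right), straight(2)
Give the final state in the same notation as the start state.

(-13, -3) facing left

t0: (-1, 1) facing left
step 1 (straight(2)): (-3, 1) facing left
step 2 (straight(2)): (-5, 1) facing left
step 3 (straight(2)): (-7, 1) facing left
step 4 (arc(left, 4)): (-11, -3) facing down
step 5 (spin(right)): (-11, -3) facing left
step 6 (straight(2)): (-13, -3) facing left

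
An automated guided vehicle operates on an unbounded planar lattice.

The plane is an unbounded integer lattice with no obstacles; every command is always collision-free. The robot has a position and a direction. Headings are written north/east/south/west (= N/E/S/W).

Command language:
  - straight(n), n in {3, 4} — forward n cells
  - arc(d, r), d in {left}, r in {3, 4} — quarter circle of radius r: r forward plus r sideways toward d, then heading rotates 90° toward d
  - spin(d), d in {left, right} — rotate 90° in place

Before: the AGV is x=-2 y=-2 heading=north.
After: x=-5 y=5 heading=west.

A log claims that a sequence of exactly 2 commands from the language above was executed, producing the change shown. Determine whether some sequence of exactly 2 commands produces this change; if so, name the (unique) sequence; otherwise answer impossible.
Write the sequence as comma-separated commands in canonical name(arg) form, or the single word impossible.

key: order matters: swapping straight(4) and arc(left, 3) lands elsewhere
begin: x=-2 y=-2 heading=north
step 1 (straight(4)): x=-2 y=2 heading=north
step 2 (arc(left, 3)): x=-5 y=5 heading=west
all 36 alternatives checked — unique.

straight(4), arc(left, 3)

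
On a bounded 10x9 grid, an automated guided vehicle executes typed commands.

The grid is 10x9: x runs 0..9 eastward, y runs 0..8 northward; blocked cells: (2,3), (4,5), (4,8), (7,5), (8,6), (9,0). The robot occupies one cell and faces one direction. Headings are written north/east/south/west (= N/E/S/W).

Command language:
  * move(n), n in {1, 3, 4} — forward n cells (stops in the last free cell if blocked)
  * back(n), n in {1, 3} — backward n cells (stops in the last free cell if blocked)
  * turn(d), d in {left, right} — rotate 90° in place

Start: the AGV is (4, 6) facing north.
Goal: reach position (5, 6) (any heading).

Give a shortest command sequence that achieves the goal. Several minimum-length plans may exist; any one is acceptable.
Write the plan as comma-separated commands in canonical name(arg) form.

turn(left), back(1)

initial: (4, 6) facing north
t=1 turn(left) ⇒ (4, 6) facing west
t=2 back(1) ⇒ (5, 6) facing west
minimal: 2 command(s), checked below 2.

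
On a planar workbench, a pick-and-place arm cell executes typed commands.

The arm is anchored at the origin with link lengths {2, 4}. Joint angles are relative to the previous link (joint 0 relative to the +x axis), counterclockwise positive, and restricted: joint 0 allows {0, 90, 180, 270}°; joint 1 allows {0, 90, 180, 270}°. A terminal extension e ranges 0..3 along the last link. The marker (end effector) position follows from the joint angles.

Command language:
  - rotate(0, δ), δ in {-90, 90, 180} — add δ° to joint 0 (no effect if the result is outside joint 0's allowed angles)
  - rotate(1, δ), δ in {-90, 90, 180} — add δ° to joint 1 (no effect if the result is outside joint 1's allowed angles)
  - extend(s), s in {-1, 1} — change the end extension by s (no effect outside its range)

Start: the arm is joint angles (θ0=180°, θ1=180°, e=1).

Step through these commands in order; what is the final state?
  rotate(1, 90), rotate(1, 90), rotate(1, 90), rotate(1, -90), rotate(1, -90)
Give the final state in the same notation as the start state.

joint angles (θ0=180°, θ1=270°, e=1)

initial: joint angles (θ0=180°, θ1=180°, e=1)
step 1 (rotate(1, 90)): joint angles (θ0=180°, θ1=270°, e=1)
step 2 (rotate(1, 90)): joint angles (θ0=180°, θ1=0°, e=1)
step 3 (rotate(1, 90)): joint angles (θ0=180°, θ1=90°, e=1)
step 4 (rotate(1, -90)): joint angles (θ0=180°, θ1=0°, e=1)
step 5 (rotate(1, -90)): joint angles (θ0=180°, θ1=270°, e=1)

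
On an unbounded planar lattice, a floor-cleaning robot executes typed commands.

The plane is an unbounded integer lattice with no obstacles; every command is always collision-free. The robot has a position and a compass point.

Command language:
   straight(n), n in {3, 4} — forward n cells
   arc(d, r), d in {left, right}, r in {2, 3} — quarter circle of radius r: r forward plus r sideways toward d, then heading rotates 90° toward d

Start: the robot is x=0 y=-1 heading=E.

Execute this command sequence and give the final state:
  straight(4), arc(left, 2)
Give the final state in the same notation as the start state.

x=6 y=1 heading=N

start: x=0 y=-1 heading=E
step 1 (straight(4)): x=4 y=-1 heading=E
step 2 (arc(left, 2)): x=6 y=1 heading=N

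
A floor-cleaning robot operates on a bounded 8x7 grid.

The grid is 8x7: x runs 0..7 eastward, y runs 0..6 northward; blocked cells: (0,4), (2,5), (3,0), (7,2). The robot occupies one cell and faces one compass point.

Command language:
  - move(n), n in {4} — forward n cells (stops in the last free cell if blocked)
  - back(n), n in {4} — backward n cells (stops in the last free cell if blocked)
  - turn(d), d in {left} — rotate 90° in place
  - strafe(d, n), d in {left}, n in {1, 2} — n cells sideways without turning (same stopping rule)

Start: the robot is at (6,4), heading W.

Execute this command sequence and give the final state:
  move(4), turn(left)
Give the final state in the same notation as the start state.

initial: at (6,4), heading W
step 1 (move(4)): at (2,4), heading W
step 2 (turn(left)): at (2,4), heading S

at (2,4), heading S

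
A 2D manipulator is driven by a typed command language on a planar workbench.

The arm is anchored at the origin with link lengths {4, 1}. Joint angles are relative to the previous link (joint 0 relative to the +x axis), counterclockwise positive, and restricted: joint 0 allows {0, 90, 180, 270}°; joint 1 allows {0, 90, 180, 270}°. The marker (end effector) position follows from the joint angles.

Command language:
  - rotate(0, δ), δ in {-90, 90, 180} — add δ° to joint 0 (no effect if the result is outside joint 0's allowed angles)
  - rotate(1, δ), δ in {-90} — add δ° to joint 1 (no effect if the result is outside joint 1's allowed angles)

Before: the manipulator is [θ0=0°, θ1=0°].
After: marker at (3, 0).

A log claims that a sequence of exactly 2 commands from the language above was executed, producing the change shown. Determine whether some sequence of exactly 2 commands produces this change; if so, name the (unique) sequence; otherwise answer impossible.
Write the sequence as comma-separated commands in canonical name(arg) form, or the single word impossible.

start: [θ0=0°, θ1=0°]
[1] after rotate(1, -90): [θ0=0°, θ1=270°]
[2] after rotate(1, -90): [θ0=0°, θ1=180°]
no rival 2-sequence matches.

rotate(1, -90), rotate(1, -90)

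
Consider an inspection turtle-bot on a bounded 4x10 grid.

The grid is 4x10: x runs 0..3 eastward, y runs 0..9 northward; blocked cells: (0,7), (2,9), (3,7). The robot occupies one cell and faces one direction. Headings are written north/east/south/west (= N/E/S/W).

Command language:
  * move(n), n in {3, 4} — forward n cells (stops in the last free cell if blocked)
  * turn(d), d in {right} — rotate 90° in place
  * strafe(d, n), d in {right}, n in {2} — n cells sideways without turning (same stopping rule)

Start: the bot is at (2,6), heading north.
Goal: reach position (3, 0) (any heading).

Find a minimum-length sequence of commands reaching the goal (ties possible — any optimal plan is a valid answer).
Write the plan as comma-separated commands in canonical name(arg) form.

from: at (2,6), heading north
1. strafe(right, 2) → at (3,6), heading north
2. turn(right) → at (3,6), heading east
3. strafe(right, 2) → at (3,4), heading east
4. strafe(right, 2) → at (3,2), heading east
5. strafe(right, 2) → at (3,0), heading east
shorter routes all fall short; 5 is best.

strafe(right, 2), turn(right), strafe(right, 2), strafe(right, 2), strafe(right, 2)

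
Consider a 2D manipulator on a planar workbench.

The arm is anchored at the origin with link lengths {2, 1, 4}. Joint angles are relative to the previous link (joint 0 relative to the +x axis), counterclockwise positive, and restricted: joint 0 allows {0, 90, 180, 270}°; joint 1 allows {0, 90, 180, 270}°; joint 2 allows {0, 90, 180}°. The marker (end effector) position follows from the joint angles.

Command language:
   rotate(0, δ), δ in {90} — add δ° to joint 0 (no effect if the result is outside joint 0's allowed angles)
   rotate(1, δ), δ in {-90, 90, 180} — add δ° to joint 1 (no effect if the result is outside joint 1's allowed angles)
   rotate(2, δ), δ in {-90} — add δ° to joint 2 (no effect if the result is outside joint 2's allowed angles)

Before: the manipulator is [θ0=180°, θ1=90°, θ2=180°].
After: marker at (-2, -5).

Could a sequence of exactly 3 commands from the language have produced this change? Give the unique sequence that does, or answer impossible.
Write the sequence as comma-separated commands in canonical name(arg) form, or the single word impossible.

from: [θ0=180°, θ1=90°, θ2=180°]
[1] after rotate(2, -90): [θ0=180°, θ1=90°, θ2=90°]
[2] after rotate(2, -90): [θ0=180°, θ1=90°, θ2=0°]
[3] after rotate(2, -90): [θ0=180°, θ1=90°, θ2=0°]
uniquely the one of 125 3-step routes that fits.

rotate(2, -90), rotate(2, -90), rotate(2, -90)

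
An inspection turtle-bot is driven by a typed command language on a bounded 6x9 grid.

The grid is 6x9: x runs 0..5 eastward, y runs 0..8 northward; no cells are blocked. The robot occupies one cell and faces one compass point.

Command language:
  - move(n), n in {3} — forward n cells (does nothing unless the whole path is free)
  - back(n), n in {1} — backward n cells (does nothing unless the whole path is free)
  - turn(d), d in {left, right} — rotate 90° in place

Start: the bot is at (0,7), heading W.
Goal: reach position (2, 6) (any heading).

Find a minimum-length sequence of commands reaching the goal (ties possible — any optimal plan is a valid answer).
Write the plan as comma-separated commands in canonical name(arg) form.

back(1), back(1), turn(right), back(1)

start: at (0,7), heading W
1. back(1) → at (1,7), heading W
2. back(1) → at (2,7), heading W
3. turn(right) → at (2,7), heading N
4. back(1) → at (2,6), heading N
nothing shorter than 4 reaches the goal.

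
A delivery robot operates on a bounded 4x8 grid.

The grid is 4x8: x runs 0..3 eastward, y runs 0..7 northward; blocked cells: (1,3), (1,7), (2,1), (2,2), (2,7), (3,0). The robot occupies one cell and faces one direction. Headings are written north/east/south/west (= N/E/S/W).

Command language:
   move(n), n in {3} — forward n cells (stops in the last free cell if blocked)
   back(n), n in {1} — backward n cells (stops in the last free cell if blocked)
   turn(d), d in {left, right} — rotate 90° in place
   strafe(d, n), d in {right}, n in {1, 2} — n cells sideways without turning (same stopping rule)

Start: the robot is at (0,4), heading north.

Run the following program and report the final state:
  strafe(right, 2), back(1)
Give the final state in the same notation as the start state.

start: at (0,4), heading north
1. strafe(right, 2) → at (2,4), heading north
2. back(1) → at (2,3), heading north

at (2,3), heading north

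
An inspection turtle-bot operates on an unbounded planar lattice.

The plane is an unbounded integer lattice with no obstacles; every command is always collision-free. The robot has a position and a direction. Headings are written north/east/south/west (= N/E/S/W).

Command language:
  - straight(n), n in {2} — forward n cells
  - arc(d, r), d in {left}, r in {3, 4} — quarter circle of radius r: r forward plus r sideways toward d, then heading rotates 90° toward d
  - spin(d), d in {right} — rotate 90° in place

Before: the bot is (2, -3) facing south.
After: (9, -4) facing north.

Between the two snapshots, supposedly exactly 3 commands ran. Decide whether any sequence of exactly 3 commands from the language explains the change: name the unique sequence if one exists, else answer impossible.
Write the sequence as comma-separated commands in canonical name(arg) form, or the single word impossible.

key: running arc(left, 4) before straight(2) would end elsewhere — order is forced
t0: (2, -3) facing south
t=1 straight(2) ⇒ (2, -5) facing south
t=2 arc(left, 3) ⇒ (5, -8) facing east
t=3 arc(left, 4) ⇒ (9, -4) facing north
no other 3-command option fits: unique.

straight(2), arc(left, 3), arc(left, 4)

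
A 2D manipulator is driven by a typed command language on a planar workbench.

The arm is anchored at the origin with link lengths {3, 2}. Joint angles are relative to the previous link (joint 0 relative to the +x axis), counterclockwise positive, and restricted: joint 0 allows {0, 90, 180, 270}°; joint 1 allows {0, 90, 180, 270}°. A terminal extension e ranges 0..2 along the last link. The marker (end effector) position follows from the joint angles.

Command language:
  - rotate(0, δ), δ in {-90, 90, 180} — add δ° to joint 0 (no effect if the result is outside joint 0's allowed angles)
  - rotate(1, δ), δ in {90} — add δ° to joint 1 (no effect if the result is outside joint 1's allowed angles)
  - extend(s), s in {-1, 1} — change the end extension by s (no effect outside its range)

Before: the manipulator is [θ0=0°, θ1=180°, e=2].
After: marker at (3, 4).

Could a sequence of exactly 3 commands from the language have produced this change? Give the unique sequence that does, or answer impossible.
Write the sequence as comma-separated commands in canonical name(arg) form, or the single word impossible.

begin: [θ0=0°, θ1=180°, e=2]
[1] after rotate(1, 90): [θ0=0°, θ1=270°, e=2]
[2] after rotate(1, 90): [θ0=0°, θ1=0°, e=2]
[3] after rotate(1, 90): [θ0=0°, θ1=90°, e=2]
uniquely the one of 216 3-step routes that fits.

rotate(1, 90), rotate(1, 90), rotate(1, 90)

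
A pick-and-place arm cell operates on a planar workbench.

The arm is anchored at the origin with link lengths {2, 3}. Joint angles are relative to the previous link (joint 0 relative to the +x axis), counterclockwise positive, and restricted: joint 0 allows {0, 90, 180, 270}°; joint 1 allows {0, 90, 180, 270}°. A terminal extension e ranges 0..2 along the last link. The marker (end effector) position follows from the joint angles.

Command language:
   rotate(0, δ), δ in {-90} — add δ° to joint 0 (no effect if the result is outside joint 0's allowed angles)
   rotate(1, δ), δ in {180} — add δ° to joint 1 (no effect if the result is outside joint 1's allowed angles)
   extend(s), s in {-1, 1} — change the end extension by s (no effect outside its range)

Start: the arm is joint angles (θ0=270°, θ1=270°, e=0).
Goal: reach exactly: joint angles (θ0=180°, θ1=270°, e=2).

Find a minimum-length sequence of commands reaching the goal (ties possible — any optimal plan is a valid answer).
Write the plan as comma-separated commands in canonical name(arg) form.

begin: joint angles (θ0=270°, θ1=270°, e=0)
[1] after rotate(0, -90): joint angles (θ0=180°, θ1=270°, e=0)
[2] after extend(1): joint angles (θ0=180°, θ1=270°, e=1)
[3] after extend(1): joint angles (θ0=180°, θ1=270°, e=2)
minimal: 3 command(s), checked below 3.

rotate(0, -90), extend(1), extend(1)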